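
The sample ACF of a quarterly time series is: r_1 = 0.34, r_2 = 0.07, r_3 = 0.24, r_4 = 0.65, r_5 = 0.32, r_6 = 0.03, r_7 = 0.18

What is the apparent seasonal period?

4

The largest autocorrelation is r_4 = 0.65; the remaining lags stay at or below 0.34. The elevated value at lag 1 (0.34), dropping to 0.07 at lag 2, reflects decaying short-term dependence rather than seasonality.
The dominant spike at lag 4 indicates a seasonal period of 4.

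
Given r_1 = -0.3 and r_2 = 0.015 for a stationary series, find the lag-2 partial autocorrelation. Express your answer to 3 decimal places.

φ_{22} = (r_2 − r_1²) / (1 − r_1²)
r_1² = (-0.3)² = 0.09
Numerator = 0.015 − 0.0900 = -0.0750; denominator = 1 − 0.0900 = 0.9100
φ_{22} = -0.0750 / 0.9100 = -0.082

-0.082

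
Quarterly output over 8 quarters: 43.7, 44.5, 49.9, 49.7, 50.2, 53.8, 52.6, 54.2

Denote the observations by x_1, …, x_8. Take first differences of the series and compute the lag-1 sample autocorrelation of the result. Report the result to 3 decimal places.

-0.502

First differences Δx: 0.8, 5.4, -0.2, 0.5, 3.6, -1.2, 1.6
Mean of differences = 1.5000
Numerator Σ(Δx_t−Δx̄)(Δx_{t+1}−Δx̄) = -15.7000
Denominator Σ(Δx_t−Δx̄)² = 31.3000
r_1(Δx) = -15.7000 / 31.3000 = -0.502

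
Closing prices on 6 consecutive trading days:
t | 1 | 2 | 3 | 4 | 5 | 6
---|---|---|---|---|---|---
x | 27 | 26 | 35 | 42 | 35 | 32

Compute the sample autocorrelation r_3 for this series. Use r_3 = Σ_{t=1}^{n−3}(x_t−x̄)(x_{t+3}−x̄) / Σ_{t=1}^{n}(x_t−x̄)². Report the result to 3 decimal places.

-0.401

Mean x̄ = (27 + 26 + 35 + 42 + 35 + 32)/6 = 32.8333
Deviations from mean: -5.8333, -6.8333, 2.1667, 9.1667, 2.1667, -0.8333
Σ(x_t−x̄)(x_{t+3}−x̄) = (-53.4722) + (-14.8056) + (-1.8056) = -70.0833
Denominator Σ(x_t−x̄)² = 174.8333
r_3 = -70.0833 / 174.8333 = -0.401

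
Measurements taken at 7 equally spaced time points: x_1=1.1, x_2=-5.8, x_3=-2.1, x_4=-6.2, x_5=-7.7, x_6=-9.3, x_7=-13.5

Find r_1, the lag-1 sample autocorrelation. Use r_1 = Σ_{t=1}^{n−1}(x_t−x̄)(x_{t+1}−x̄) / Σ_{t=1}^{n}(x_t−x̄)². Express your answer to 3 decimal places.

0.235

Mean x̄ = (1.1 − 5.8 − 2.1 − 6.2 − 7.7 − 9.3 − 13.5)/7 = -6.2143
Σ(x_t−x̄)(x_{t+1}−x̄) = (3.0302) + (1.7045) + (0.0588) + (-0.0212) + (4.5845) + (22.4816) = 31.8384
Denominator Σ(x_t−x̄)² = 135.4086
r_1 = 31.8384 / 135.4086 = 0.235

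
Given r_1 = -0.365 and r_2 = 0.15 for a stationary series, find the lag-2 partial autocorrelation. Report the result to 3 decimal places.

0.019

φ_{22} = (r_2 − r_1²) / (1 − r_1²)
r_1² = (-0.365)² = 0.133225
Numerator = 0.15 − 0.1332 = 0.0168; denominator = 1 − 0.1332 = 0.8668
φ_{22} = 0.0168 / 0.8668 = 0.019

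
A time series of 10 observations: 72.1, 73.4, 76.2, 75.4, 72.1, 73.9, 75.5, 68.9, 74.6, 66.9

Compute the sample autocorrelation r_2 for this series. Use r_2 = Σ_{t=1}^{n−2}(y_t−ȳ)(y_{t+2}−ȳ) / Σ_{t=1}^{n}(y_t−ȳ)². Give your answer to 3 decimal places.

Mean ȳ = (72.1 + 73.4 + 76.2 + 75.4 + 72.1 + 73.9 + 75.5 + 68.9 + 74.6 + 66.9)/10 = 72.9000
Numerator Σ_{t=1}^{8}(y_t−ȳ)(y_{t+2}−ȳ) = 20.8100
Denominator Σ(y_t−ȳ)² = 81.3200
r_2 = 20.8100 / 81.3200 = 0.256

0.256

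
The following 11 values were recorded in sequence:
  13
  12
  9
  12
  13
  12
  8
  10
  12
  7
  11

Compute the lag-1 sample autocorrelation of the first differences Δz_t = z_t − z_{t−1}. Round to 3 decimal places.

-0.409

First differences Δz: -1, -3, 3, 1, -1, -4, 2, 2, -5, 4
Mean of differences = -0.2000
Numerator Σ(Δz_t−Δz̄)(Δz_{t+1}−Δz̄) = -35.0400
Denominator Σ(Δz_t−Δz̄)² = 85.6000
r_1(Δz) = -35.0400 / 85.6000 = -0.409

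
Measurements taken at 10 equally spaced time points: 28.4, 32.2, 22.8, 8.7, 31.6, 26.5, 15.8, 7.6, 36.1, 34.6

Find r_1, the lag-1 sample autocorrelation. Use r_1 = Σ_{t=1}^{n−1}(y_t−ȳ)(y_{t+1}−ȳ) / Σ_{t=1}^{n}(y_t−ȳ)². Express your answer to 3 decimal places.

Mean ȳ = (28.4 + 32.2 + 22.8 + 8.7 + 31.6 + 26.5 + 15.8 + 7.6 + 36.1 + 34.6)/10 = 24.4300
Numerator Σ_{t=1}^{9}(y_t−ȳ)(y_{t+1}−ȳ) = -4.4639
Denominator Σ(y_t−ȳ)² = 979.2610
r_1 = -4.4639 / 979.2610 = -0.005

-0.005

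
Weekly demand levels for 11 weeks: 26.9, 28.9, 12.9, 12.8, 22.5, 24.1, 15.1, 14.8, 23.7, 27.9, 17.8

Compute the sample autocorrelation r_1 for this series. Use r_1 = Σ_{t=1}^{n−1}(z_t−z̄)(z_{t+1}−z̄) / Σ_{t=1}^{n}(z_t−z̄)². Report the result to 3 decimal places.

0.098

Mean z̄ = (26.9 + 28.9 + 12.9 + 12.8 + 22.5 + 24.1 + 15.1 + 14.8 + 23.7 + 27.9 + 17.8)/11 = 20.6727
Numerator Σ_{t=1}^{10}(z_t−z̄)(z_{t+1}−z̄) = 37.3211
Denominator Σ(z_t−z̄)² = 379.1418
r_1 = 37.3211 / 379.1418 = 0.098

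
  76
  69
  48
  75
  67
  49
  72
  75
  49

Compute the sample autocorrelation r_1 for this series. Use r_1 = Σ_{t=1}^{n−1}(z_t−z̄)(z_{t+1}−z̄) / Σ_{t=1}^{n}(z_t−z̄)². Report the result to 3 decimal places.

-0.344

Mean z̄ = (76 + 69 + 48 + 75 + 67 + 49 + 72 + 75 + 49)/9 = 64.4444
Numerator Σ_{t=1}^{8}(z_t−z̄)(z_{t+1}−z̄) = -408.3086
Denominator Σ(z_t−z̄)² = 1188.2222
r_1 = -408.3086 / 1188.2222 = -0.344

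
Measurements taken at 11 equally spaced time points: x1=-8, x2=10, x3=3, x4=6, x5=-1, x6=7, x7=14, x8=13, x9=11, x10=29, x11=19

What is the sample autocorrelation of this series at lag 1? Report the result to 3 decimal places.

0.304

Mean x̄ = (-8 + 10 + 3 + 6 − 1 + 7 + 14 + 13 + 11 + 29 + 19)/11 = 9.3636
Numerator Σ_{t=1}^{10}(x_t−x̄)(x_{t+1}−x̄) = 298.8678
Denominator Σ(x_t−x̄)² = 982.5455
r_1 = 298.8678 / 982.5455 = 0.304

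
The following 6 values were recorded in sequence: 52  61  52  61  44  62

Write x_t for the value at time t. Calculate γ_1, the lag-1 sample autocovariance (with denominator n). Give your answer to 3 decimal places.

-32.741

Mean x̄ = (52 + 61 + 52 + 61 + 44 + 62)/6 = 55.3333
Deviations: -3.3333, 5.6667, -3.3333, 5.6667, -11.3333, 6.6667
Σ_{t=1}^{5}(x_t−x̄)(x_{t+1}−x̄) = -196.4444
γ_1 = -196.4444 / 6 = -32.741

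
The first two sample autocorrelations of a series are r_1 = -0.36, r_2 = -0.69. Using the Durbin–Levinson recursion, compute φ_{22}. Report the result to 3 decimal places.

φ_{22} = (r_2 − r_1²) / (1 − r_1²)
r_1² = (-0.36)² = 0.1296
Numerator = -0.69 − 0.1296 = -0.8196; denominator = 1 − 0.1296 = 0.8704
φ_{22} = -0.8196 / 0.8704 = -0.942

-0.942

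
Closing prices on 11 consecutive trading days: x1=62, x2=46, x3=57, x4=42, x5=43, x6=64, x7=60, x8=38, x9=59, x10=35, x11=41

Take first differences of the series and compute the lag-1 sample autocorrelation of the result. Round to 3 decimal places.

-0.575

First differences Δx: -16, 11, -15, 1, 21, -4, -22, 21, -24, 6
Mean of differences = -2.1000
Numerator Σ(Δx_t−Δx̄)(Δx_{t+1}−Δx̄) = -1468.5100
Denominator Σ(Δx_t−Δx̄)² = 2552.9000
r_1(Δx) = -1468.5100 / 2552.9000 = -0.575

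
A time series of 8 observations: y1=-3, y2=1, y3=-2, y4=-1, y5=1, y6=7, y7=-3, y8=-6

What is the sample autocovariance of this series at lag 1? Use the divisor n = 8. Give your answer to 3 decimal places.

0.211

Mean ȳ = (-3 + 1 − 2 − 1 + 1 + 7 − 3 − 6)/8 = -0.7500
Σ_{t=1}^{7}(y_t−ȳ)(y_{t+1}−ȳ) = 1.6875
γ_1 = 1.6875 / 8 = 0.211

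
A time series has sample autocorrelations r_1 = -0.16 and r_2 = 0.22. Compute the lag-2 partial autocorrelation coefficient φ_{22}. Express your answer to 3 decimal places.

0.200

φ_{22} = (r_2 − r_1²) / (1 − r_1²)
r_1² = (-0.16)² = 0.0256
Numerator = 0.22 − 0.0256 = 0.1944; denominator = 1 − 0.0256 = 0.9744
φ_{22} = 0.1944 / 0.9744 = 0.200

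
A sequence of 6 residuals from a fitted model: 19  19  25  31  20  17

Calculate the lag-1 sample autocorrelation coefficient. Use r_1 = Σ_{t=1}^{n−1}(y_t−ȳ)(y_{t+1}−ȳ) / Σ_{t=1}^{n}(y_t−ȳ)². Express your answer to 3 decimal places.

Mean ȳ = (19 + 19 + 25 + 31 + 20 + 17)/6 = 21.8333
Deviations from mean: -2.8333, -2.8333, 3.1667, 9.1667, -1.8333, -4.8333
Numerator Σ_{t=1}^{5}(y_t−ȳ)(y_{t+1}−ȳ) = 20.1389
Denominator Σ(y_t−ȳ)² = 136.8333
r_1 = 20.1389 / 136.8333 = 0.147

0.147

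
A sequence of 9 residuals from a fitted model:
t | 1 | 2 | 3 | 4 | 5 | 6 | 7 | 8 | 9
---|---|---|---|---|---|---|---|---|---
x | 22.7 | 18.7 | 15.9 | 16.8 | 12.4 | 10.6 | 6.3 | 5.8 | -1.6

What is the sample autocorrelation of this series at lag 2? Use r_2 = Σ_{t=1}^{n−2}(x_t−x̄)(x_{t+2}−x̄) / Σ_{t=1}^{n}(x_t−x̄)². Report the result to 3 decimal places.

Mean x̄ = (22.7 + 18.7 + 15.9 + 16.8 + 12.4 + 10.6 + 6.3 + 5.8 − 1.6)/9 = 11.9556
Numerator Σ_{t=1}^{7}(x_t−x̄)(x_{t+2}−x̄) = 152.7349
Denominator Σ(x_t−x̄)² = 455.6222
r_2 = 152.7349 / 455.6222 = 0.335

0.335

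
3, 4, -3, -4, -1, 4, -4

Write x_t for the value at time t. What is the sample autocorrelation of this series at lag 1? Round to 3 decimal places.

-0.049

Mean x̄ = (3 + 4 − 3 − 4 − 1 + 4 − 4)/7 = -0.1429
Deviations from mean: 3.1429, 4.1429, -2.8571, -3.8571, -0.8571, 4.1429, -3.8571
Numerator Σ_{t=1}^{6}(x_t−x̄)(x_{t+1}−x̄) = -4.0204
Denominator Σ(x_t−x̄)² = 82.8571
r_1 = -4.0204 / 82.8571 = -0.049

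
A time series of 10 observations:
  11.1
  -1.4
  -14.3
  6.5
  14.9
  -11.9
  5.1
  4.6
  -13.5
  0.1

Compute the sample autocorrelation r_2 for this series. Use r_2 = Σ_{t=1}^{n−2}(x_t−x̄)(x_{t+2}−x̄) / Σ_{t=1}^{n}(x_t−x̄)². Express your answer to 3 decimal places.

-0.524

Mean x̄ = (11.1 − 1.4 − 14.3 + 6.5 + 14.9 − 11.9 + 5.1 + 4.6 − 13.5 + 0.1)/10 = 0.1200
Numerator Σ_{t=1}^{8}(x_t−x̄)(x_{t+2}−x̄) = -506.0068
Denominator Σ(x_t−x̄)² = 964.8160
r_2 = -506.0068 / 964.8160 = -0.524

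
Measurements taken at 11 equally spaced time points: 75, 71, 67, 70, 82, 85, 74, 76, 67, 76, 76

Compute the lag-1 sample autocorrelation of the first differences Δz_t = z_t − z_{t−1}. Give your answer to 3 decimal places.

First differences Δz: -4, -4, 3, 12, 3, -11, 2, -9, 9, 0
Mean of differences = 0.1000
Numerator Σ(Δz_t−Δz̄)(Δz_{t+1}−Δz̄) = -78.5100
Denominator Σ(Δz_t−Δz̄)² = 480.9000
r_1(Δz) = -78.5100 / 480.9000 = -0.163

-0.163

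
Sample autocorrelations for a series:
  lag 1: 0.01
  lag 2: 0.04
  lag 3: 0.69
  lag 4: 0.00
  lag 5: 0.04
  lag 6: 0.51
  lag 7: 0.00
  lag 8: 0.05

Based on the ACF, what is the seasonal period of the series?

The largest autocorrelation is r_3 = 0.69, with a weaker echo at lag 6 (0.51); the remaining lags stay at or below 0.05.
The dominant spike at lag 3 indicates a seasonal period of 3.

3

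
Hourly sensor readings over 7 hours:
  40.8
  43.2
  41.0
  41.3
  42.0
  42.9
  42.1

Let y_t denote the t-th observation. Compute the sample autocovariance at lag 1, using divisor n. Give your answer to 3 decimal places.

-0.260

Mean ȳ = (40.8 + 43.2 + 41.0 + 41.3 + 42.0 + 42.9 + 42.1)/7 = 41.9000
Σ_{t=1}^{6}(y_t−ȳ)(y_{t+1}−ȳ) = -1.8200
γ_1 = -1.8200 / 7 = -0.260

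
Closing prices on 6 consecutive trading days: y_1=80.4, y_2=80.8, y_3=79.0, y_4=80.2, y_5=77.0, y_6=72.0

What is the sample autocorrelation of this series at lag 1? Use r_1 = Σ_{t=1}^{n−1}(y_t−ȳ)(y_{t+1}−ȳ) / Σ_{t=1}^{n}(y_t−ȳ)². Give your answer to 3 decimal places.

Mean ȳ = (80.4 + 80.8 + 79.0 + 80.2 + 77.0 + 72.0)/6 = 78.2333
Deviations from mean: 2.1667, 2.5667, 0.7667, 1.9667, -1.2333, -6.2333
Σ(y_t−ȳ)(y_{t+1}−ȳ) = (5.5611) + (1.9678) + (1.5078) + (-2.4256) + (7.6878) = 14.2989
Denominator Σ(y_t−ȳ)² = 56.1133
r_1 = 14.2989 / 56.1133 = 0.255

0.255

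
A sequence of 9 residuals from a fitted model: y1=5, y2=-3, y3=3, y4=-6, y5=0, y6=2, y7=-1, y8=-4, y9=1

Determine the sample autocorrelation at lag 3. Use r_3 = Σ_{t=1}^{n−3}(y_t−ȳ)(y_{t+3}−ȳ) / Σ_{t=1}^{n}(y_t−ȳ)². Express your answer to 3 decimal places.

-0.177

Mean ȳ = (5 − 3 + 3 − 6 + 0 + 2 − 1 − 4 + 1)/9 = -0.3333
Numerator Σ_{t=1}^{6}(y_t−ȳ)(y_{t+3}−ȳ) = -17.6667
Denominator Σ(y_t−ȳ)² = 100.0000
r_3 = -17.6667 / 100.0000 = -0.177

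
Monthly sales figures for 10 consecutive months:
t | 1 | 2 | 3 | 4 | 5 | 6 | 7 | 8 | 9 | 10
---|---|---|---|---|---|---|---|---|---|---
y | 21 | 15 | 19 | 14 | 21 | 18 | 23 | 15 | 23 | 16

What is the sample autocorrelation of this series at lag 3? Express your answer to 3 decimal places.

-0.600

Mean ȳ = (21 + 15 + 19 + 14 + 21 + 18 + 23 + 15 + 23 + 16)/10 = 18.5000
Numerator Σ_{t=1}^{7}(y_t−ȳ)(y_{t+3}−ȳ) = -62.7500
Denominator Σ(y_t−ȳ)² = 104.5000
r_3 = -62.7500 / 104.5000 = -0.600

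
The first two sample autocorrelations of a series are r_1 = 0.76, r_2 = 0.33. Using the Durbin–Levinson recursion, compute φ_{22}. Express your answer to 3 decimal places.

φ_{22} = (r_2 − r_1²) / (1 − r_1²)
r_1² = (0.76)² = 0.5776
Numerator = 0.33 − 0.5776 = -0.2476; denominator = 1 − 0.5776 = 0.4224
φ_{22} = -0.2476 / 0.4224 = -0.586

-0.586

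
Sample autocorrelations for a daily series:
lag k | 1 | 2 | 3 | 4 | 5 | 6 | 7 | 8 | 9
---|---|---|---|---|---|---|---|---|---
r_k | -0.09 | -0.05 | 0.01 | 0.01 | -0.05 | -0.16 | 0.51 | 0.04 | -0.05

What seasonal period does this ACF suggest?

The largest autocorrelation is r_7 = 0.51; the remaining lags stay at or below 0.04.
The dominant spike at lag 7 indicates a seasonal period of 7.

7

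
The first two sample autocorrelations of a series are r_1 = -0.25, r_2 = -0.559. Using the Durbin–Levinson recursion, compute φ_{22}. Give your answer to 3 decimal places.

-0.663

φ_{22} = (r_2 − r_1²) / (1 − r_1²)
r_1² = (-0.25)² = 0.0625
Numerator = -0.559 − 0.0625 = -0.6215; denominator = 1 − 0.0625 = 0.9375
φ_{22} = -0.6215 / 0.9375 = -0.663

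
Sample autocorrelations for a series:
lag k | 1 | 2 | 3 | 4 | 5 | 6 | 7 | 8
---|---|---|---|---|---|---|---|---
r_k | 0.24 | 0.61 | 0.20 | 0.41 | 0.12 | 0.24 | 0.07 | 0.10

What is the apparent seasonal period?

The largest autocorrelation is r_2 = 0.61, with a weaker echo at lag 4 (0.41); the remaining lags stay at or below 0.24.
The dominant spike at lag 2 indicates a seasonal period of 2.

2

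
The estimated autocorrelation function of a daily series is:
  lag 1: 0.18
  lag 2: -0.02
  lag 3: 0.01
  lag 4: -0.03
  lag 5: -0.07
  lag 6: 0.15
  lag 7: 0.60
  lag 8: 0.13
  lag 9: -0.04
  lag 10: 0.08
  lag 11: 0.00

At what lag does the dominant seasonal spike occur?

7

The largest autocorrelation is r_7 = 0.60; the remaining lags stay at or below 0.18.
The dominant spike at lag 7 indicates a seasonal period of 7.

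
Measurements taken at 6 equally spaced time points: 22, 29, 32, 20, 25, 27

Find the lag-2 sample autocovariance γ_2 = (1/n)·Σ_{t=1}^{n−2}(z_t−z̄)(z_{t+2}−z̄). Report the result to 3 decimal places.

-9.009

Mean z̄ = (22 + 29 + 32 + 20 + 25 + 27)/6 = 25.8333
Deviations: -3.8333, 3.1667, 6.1667, -5.8333, -0.8333, 1.1667
Σ_{t=1}^{4}(z_t−z̄)(z_{t+2}−z̄) = -54.0556
γ_2 = -54.0556 / 6 = -9.009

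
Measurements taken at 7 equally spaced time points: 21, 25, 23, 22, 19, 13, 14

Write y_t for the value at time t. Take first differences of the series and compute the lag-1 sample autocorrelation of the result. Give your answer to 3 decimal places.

First differences Δy: 4, -2, -1, -3, -6, 1
Mean of differences = -1.1667
Numerator Σ(Δy_t−Δȳ)(Δy_{t+1}−Δȳ) = -6.3611
Denominator Σ(Δy_t−Δȳ)² = 58.8333
r_1(Δy) = -6.3611 / 58.8333 = -0.108

-0.108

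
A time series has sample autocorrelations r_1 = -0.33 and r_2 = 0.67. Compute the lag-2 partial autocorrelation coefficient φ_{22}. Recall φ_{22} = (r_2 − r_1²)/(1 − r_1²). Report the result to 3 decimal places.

φ_{22} = (r_2 − r_1²) / (1 − r_1²)
r_1² = (-0.33)² = 0.1089
Numerator = 0.67 − 0.1089 = 0.5611; denominator = 1 − 0.1089 = 0.8911
φ_{22} = 0.5611 / 0.8911 = 0.630

0.630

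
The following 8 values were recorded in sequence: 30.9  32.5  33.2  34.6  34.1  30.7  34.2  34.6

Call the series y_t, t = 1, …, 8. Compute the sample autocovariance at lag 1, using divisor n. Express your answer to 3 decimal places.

-0.060

Mean ȳ = (30.9 + 32.5 + 33.2 + 34.6 + 34.1 + 30.7 + 34.2 + 34.6)/8 = 33.1000
Σ_{t=1}^{7}(y_t−ȳ)(y_{t+1}−ȳ) = -0.4800
γ_1 = -0.4800 / 8 = -0.060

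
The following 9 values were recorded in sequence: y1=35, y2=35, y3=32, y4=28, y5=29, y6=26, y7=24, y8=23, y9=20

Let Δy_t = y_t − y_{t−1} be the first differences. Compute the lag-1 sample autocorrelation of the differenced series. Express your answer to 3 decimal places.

-0.480

First differences Δy: 0, -3, -4, 1, -3, -2, -1, -3
Mean of differences = -1.8750
Numerator Σ(Δy_t−Δȳ)(Δy_{t+1}−Δȳ) = -10.0156
Denominator Σ(Δy_t−Δȳ)² = 20.8750
r_1(Δy) = -10.0156 / 20.8750 = -0.480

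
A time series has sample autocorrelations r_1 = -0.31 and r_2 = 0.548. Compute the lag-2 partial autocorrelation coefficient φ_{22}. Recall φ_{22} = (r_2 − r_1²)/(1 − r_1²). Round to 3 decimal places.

φ_{22} = (r_2 − r_1²) / (1 − r_1²)
r_1² = (-0.31)² = 0.0961
Numerator = 0.548 − 0.0961 = 0.4519; denominator = 1 − 0.0961 = 0.9039
φ_{22} = 0.4519 / 0.9039 = 0.500

0.500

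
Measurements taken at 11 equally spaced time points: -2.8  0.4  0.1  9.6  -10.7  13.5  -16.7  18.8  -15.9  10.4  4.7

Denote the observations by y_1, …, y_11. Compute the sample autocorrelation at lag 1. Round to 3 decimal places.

Mean ȳ = (-2.8 + 0.4 + 0.1 + 9.6 − 10.7 + 13.5 − 16.7 + 18.8 − 15.9 + 10.4 + 4.7)/11 = 1.0364
Numerator Σ_{t=1}^{10}(y_t−ȳ)(y_{t+1}−ȳ) = -1213.0195
Denominator Σ(y_t−ȳ)² = 1400.4855
r_1 = -1213.0195 / 1400.4855 = -0.866

-0.866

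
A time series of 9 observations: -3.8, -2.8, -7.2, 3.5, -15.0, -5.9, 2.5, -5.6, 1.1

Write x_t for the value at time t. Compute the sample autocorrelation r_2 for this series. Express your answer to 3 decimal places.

Mean x̄ = (-3.8 − 2.8 − 7.2 + 3.5 − 15.0 − 5.9 + 2.5 − 5.6 + 1.1)/9 = -3.6889
Σ(x_t−x̄)(x_{t+2}−x̄) = (0.3901) + (6.3901) + (39.7146) + (-15.8954) + (-70.0032) + (4.2257) + (29.6379) = -5.5402
Denominator Σ(x_t−x̄)² = 262.5289
r_2 = -5.5402 / 262.5289 = -0.021

-0.021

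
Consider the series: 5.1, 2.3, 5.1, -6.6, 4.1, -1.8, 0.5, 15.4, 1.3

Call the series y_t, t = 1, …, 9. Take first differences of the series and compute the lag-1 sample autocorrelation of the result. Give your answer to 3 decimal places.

First differences Δy: -2.8, 2.8, -11.7, 10.7, -5.9, 2.3, 14.9, -14.1
Mean of differences = -0.4750
Numerator Σ(Δy_t−Δȳ)(Δy_{t+1}−Δȳ) = -412.3131
Denominator Σ(Δy_t−Δȳ)² = 726.1750
r_1(Δy) = -412.3131 / 726.1750 = -0.568

-0.568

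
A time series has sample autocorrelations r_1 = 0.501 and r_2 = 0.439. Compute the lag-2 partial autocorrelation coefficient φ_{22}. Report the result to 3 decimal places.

φ_{22} = (r_2 − r_1²) / (1 − r_1²)
r_1² = (0.501)² = 0.251001
Numerator = 0.439 − 0.2510 = 0.1880; denominator = 1 − 0.2510 = 0.7490
φ_{22} = 0.1880 / 0.7490 = 0.251

0.251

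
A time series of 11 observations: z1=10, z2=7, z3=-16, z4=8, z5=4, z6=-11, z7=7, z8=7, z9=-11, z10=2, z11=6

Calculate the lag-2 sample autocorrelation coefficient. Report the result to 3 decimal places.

-0.497

Mean z̄ = (10 + 7 − 16 + 8 + 4 − 11 + 7 + 7 − 11 + 2 + 6)/11 = 1.1818
Numerator Σ_{t=1}^{9}(z_t−z̄)(z_{t+2}−z̄) = -422.6116
Denominator Σ(z_t−z̄)² = 849.6364
r_2 = -422.6116 / 849.6364 = -0.497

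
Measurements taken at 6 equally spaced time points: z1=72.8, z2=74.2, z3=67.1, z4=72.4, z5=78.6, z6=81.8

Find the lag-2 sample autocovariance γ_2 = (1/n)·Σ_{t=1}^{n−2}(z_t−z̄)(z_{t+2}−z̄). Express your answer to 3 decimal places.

Mean z̄ = (72.8 + 74.2 + 67.1 + 72.4 + 78.6 + 81.8)/6 = 74.4833
Deviations: -1.6833, -0.2833, -7.3833, -2.0833, 4.1167, 7.3167
Σ_{t=1}^{4}(z_t−z̄)(z_{t+2}−z̄) = -32.6189
γ_2 = -32.6189 / 6 = -5.436

-5.436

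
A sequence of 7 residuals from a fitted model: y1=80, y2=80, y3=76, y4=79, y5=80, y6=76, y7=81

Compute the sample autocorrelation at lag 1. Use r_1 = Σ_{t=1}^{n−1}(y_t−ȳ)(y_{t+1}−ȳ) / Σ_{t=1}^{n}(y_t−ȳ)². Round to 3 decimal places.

-0.466

Mean ȳ = (80 + 80 + 76 + 79 + 80 + 76 + 81)/7 = 78.8571
Deviations from mean: 1.1429, 1.1429, -2.8571, 0.1429, 1.1429, -2.8571, 2.1429
Numerator Σ_{t=1}^{6}(y_t−ȳ)(y_{t+1}−ȳ) = -11.5918
Denominator Σ(y_t−ȳ)² = 24.8571
r_1 = -11.5918 / 24.8571 = -0.466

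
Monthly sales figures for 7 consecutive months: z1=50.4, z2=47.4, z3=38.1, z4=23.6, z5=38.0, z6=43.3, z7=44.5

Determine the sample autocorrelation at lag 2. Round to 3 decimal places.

-0.399

Mean z̄ = (50.4 + 47.4 + 38.1 + 23.6 + 38.0 + 43.3 + 44.5)/7 = 40.7571
Deviations from mean: 9.6429, 6.6429, -2.6571, -17.1571, -2.7571, 2.5429, 3.7429
Numerator Σ_{t=1}^{5}(z_t−z̄)(z_{t+2}−z̄) = -186.2165
Denominator Σ(z_t−z̄)² = 466.6171
r_2 = -186.2165 / 466.6171 = -0.399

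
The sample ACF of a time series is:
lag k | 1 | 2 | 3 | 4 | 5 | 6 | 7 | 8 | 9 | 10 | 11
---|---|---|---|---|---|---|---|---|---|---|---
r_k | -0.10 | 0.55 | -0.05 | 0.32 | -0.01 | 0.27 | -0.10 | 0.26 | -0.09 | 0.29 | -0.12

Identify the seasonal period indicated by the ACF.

2

The largest autocorrelation is r_2 = 0.55, with weaker echoes at lags 4 (0.32), 6 (0.27), 8 (0.26) and 10 (0.29); the remaining lags stay at or below -0.01.
The dominant spike at lag 2 indicates a seasonal period of 2.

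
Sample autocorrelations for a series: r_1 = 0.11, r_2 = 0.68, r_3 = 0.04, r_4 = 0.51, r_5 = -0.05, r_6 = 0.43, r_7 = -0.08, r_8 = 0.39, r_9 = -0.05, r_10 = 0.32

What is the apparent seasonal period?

The largest autocorrelation is r_2 = 0.68, with weaker echoes at lags 4 (0.51), 6 (0.43), 8 (0.39) and 10 (0.32); the remaining lags stay at or below 0.11.
The dominant spike at lag 2 indicates a seasonal period of 2.

2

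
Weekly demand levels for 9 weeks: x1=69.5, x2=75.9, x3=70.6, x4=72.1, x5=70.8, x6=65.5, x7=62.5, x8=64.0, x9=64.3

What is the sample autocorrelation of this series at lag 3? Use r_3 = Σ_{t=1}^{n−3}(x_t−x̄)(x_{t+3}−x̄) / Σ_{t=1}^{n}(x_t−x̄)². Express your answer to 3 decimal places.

Mean x̄ = (69.5 + 75.9 + 70.6 + 72.1 + 70.8 + 65.5 + 62.5 + 64.0 + 64.3)/9 = 68.3556
Σ(x_t−x̄)(x_{t+3}−x̄) = (4.2853) + (18.4420) + (-6.4091) + (-21.9258) + (-10.6469) + (11.5809) = -4.6737
Denominator Σ(x_t−x̄)² = 161.1222
r_3 = -4.6737 / 161.1222 = -0.029

-0.029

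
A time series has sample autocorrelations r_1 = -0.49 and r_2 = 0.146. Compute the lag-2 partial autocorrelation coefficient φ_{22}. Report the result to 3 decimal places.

-0.124

φ_{22} = (r_2 − r_1²) / (1 − r_1²)
r_1² = (-0.49)² = 0.2401
Numerator = 0.146 − 0.2401 = -0.0941; denominator = 1 − 0.2401 = 0.7599
φ_{22} = -0.0941 / 0.7599 = -0.124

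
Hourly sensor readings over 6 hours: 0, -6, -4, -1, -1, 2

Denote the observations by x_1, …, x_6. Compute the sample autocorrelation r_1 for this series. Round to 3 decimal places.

0.102

Mean x̄ = (0 − 6 − 4 − 1 − 1 + 2)/6 = -1.6667
Deviations from mean: 1.6667, -4.3333, -2.3333, 0.6667, 0.6667, 3.6667
Σ(x_t−x̄)(x_{t+1}−x̄) = (-7.2222) + (10.1111) + (-1.5556) + (0.4444) + (2.4444) = 4.2222
Denominator Σ(x_t−x̄)² = 41.3333
r_1 = 4.2222 / 41.3333 = 0.102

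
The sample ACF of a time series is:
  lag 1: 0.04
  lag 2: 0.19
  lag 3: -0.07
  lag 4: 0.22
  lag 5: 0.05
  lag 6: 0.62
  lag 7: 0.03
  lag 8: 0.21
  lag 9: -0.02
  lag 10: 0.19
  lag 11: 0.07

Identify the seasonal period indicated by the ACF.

6

The largest autocorrelation is r_6 = 0.62; the remaining lags stay at or below 0.22.
The dominant spike at lag 6 indicates a seasonal period of 6.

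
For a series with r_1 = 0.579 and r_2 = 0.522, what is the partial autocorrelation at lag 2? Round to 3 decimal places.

φ_{22} = (r_2 − r_1²) / (1 − r_1²)
r_1² = (0.579)² = 0.335241
Numerator = 0.522 − 0.3352 = 0.1868; denominator = 1 − 0.3352 = 0.6648
φ_{22} = 0.1868 / 0.6648 = 0.281

0.281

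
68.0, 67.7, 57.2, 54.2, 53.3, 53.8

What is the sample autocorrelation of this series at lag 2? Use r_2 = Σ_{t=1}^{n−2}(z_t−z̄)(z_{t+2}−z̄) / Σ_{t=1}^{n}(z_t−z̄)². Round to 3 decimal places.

-0.093

Mean z̄ = (68.0 + 67.7 + 57.2 + 54.2 + 53.3 + 53.8)/6 = 59.0333
Deviations from mean: 8.9667, 8.6667, -1.8333, -4.8333, -5.7333, -5.2333
Σ(z_t−z̄)(z_{t+2}−z̄) = (-16.4389) + (-41.8889) + (10.5111) + (25.2944) = -22.5222
Denominator Σ(z_t−z̄)² = 242.4933
r_2 = -22.5222 / 242.4933 = -0.093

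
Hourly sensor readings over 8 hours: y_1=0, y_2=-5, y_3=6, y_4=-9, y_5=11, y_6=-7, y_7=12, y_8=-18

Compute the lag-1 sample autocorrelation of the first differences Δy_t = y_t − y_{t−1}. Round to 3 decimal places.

First differences Δy: -5, 11, -15, 20, -18, 19, -30
Mean of differences = -2.5714
Numerator Σ(Δy_t−Δȳ)(Δy_{t+1}−Δȳ) = -1754.8980
Denominator Σ(Δy_t−Δȳ)² = 2309.7143
r_1(Δy) = -1754.8980 / 2309.7143 = -0.760

-0.760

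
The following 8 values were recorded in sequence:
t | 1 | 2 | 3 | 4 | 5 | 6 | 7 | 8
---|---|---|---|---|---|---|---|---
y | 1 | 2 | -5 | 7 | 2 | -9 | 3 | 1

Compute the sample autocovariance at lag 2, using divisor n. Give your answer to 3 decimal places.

Mean ȳ = (1 + 2 − 5 + 7 + 2 − 9 + 3 + 1)/8 = 0.2500
Σ_{t=1}^{6}(y_t−ȳ)(y_{t+2}−ȳ) = -65.8750
γ_2 = -65.8750 / 8 = -8.234

-8.234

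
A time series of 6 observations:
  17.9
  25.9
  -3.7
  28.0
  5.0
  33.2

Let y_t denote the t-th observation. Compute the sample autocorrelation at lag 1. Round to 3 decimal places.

-0.699

Mean ȳ = (17.9 + 25.9 − 3.7 + 28.0 + 5.0 + 33.2)/6 = 17.7167
Σ(y_t−ȳ)(y_{t+1}−ȳ) = (1.5003) + (-175.2597) + (-220.2347) + (-130.7697) + (-196.8964) = -721.6603
Denominator Σ(y_t−ȳ)² = 1032.8683
r_1 = -721.6603 / 1032.8683 = -0.699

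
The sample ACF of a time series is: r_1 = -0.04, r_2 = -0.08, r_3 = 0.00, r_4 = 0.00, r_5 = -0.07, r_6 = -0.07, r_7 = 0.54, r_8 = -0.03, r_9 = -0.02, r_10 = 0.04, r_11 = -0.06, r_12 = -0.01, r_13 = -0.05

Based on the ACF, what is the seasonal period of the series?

The largest autocorrelation is r_7 = 0.54; the remaining lags stay at or below 0.04.
The dominant spike at lag 7 indicates a seasonal period of 7.

7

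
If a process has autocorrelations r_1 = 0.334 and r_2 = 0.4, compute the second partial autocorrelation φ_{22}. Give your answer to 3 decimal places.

0.325

φ_{22} = (r_2 − r_1²) / (1 − r_1²)
r_1² = (0.334)² = 0.111556
Numerator = 0.4 − 0.1116 = 0.2884; denominator = 1 − 0.1116 = 0.8884
φ_{22} = 0.2884 / 0.8884 = 0.325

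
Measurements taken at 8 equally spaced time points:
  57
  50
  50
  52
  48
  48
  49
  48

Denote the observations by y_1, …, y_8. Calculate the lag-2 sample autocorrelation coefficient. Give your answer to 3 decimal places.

0.036

Mean ȳ = (57 + 50 + 50 + 52 + 48 + 48 + 49 + 48)/8 = 50.2500
Σ(y_t−ȳ)(y_{t+2}−ȳ) = (-1.6875) + (-0.4375) + (0.5625) + (-3.9375) + (2.8125) + (5.0625) = 2.3750
Denominator Σ(y_t−ȳ)² = 65.5000
r_2 = 2.3750 / 65.5000 = 0.036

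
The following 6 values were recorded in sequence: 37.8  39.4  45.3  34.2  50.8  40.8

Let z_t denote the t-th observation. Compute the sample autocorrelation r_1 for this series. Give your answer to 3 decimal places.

-0.590

Mean z̄ = (37.8 + 39.4 + 45.3 + 34.2 + 50.8 + 40.8)/6 = 41.3833
Deviations from mean: -3.5833, -1.9833, 3.9167, -7.1833, 9.4167, -0.5833
Σ(z_t−z̄)(z_{t+1}−z̄) = (7.1069) + (-7.7681) + (-28.1347) + (-67.6431) + (-5.4931) = -101.9319
Denominator Σ(z_t−z̄)² = 172.7283
r_1 = -101.9319 / 172.7283 = -0.590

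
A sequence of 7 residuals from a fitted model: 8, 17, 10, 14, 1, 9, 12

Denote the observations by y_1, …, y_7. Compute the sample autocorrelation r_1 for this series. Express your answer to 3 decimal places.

-0.279

Mean ȳ = (8 + 17 + 10 + 14 + 1 + 9 + 12)/7 = 10.1429
Deviations from mean: -2.1429, 6.8571, -0.1429, 3.8571, -9.1429, -1.1429, 1.8571
Σ(y_t−ȳ)(y_{t+1}−ȳ) = (-14.6939) + (-0.9796) + (-0.5510) + (-35.2653) + (10.4490) + (-2.1224) = -43.1633
Denominator Σ(y_t−ȳ)² = 154.8571
r_1 = -43.1633 / 154.8571 = -0.279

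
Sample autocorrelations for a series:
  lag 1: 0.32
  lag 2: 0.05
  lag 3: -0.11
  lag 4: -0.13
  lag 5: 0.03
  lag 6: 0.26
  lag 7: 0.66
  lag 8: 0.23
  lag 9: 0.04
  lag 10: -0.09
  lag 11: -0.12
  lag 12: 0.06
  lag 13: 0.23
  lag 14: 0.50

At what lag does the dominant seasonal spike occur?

The largest autocorrelation is r_7 = 0.66, with a weaker echo at lag 14 (0.50); the remaining lags stay at or below 0.32. The elevated value at lag 1 (0.32), dropping to 0.05 at lag 2, reflects decaying short-term dependence rather than seasonality.
The dominant spike at lag 7 indicates a seasonal period of 7.

7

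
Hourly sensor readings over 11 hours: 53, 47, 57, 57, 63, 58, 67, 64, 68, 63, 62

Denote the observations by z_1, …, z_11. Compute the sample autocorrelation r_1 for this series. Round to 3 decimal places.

Mean z̄ = (53 + 47 + 57 + 57 + 63 + 58 + 67 + 64 + 68 + 63 + 62)/11 = 59.9091
Numerator Σ_{t=1}^{10}(z_t−z̄)(z_{t+1}−z̄) = 200.3554
Denominator Σ(z_t−z̄)² = 390.9091
r_1 = 200.3554 / 390.9091 = 0.513

0.513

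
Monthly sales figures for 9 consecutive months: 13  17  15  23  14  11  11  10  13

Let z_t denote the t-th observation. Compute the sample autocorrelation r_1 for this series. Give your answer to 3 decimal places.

0.265

Mean z̄ = (13 + 17 + 15 + 23 + 14 + 11 + 11 + 10 + 13)/9 = 14.1111
Numerator Σ_{t=1}^{8}(z_t−z̄)(z_{t+1}−z̄) = 33.6543
Denominator Σ(z_t−z̄)² = 126.8889
r_1 = 33.6543 / 126.8889 = 0.265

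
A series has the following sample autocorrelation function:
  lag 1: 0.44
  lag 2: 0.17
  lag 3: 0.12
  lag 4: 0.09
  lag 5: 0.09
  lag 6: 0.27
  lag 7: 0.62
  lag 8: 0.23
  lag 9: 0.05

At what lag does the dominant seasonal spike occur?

7

The largest autocorrelation is r_7 = 0.62; the remaining lags stay at or below 0.44. The elevated value at lag 1 (0.44), dropping to 0.17 at lag 2, reflects decaying short-term dependence rather than seasonality.
The dominant spike at lag 7 indicates a seasonal period of 7.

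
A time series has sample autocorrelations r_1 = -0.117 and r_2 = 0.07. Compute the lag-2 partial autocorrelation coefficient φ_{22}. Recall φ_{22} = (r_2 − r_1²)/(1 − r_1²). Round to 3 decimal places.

0.057

φ_{22} = (r_2 − r_1²) / (1 − r_1²)
r_1² = (-0.117)² = 0.013689
Numerator = 0.07 − 0.0137 = 0.0563; denominator = 1 − 0.0137 = 0.9863
φ_{22} = 0.0563 / 0.9863 = 0.057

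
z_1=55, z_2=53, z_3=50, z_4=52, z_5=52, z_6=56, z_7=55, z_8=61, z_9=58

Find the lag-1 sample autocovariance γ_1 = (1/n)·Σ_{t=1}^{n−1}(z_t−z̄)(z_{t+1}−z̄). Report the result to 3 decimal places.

Mean z̄ = (55 + 53 + 50 + 52 + 52 + 56 + 55 + 61 + 58)/9 = 54.6667
Σ_{t=1}^{8}(z_t−z̄)(z_{t+1}−z̄) = 46.8889
γ_1 = 46.8889 / 9 = 5.210

5.210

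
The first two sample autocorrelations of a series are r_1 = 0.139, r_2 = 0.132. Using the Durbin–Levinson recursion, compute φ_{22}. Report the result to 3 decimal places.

0.115

φ_{22} = (r_2 − r_1²) / (1 − r_1²)
r_1² = (0.139)² = 0.019321
Numerator = 0.132 − 0.0193 = 0.1127; denominator = 1 − 0.0193 = 0.9807
φ_{22} = 0.1127 / 0.9807 = 0.115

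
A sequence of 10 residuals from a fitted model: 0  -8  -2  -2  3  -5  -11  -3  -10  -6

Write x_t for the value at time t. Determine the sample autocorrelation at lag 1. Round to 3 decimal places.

Mean x̄ = (0 − 8 − 2 − 2 + 3 − 5 − 11 − 3 − 10 − 6)/10 = -4.4000
Numerator Σ_{t=1}^{9}(x_t−x̄)(x_{t+1}−x̄) = -9.5600
Denominator Σ(x_t−x̄)² = 178.4000
r_1 = -9.5600 / 178.4000 = -0.054

-0.054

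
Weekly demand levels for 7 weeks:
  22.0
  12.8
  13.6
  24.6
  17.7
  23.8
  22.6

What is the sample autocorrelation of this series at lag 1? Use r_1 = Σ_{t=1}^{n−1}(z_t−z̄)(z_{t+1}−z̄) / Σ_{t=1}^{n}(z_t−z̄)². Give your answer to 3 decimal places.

-0.073

Mean z̄ = (22.0 + 12.8 + 13.6 + 24.6 + 17.7 + 23.8 + 22.6)/7 = 19.5857
Σ(z_t−z̄)(z_{t+1}−z̄) = (-16.3827) + (40.6173) + (-30.0141) + (-9.4555) + (-7.9469) + (12.7031) = -10.4788
Denominator Σ(z_t−z̄)² = 143.2486
r_1 = -10.4788 / 143.2486 = -0.073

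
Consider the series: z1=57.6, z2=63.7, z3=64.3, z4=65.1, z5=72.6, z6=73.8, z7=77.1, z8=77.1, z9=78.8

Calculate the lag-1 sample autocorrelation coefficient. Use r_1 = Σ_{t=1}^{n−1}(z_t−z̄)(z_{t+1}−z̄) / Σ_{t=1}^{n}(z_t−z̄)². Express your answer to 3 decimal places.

Mean z̄ = (57.6 + 63.7 + 64.3 + 65.1 + 72.6 + 73.8 + 77.1 + 77.1 + 78.8)/9 = 70.0111
Numerator Σ_{t=1}^{8}(z_t−z̄)(z_{t+1}−z̄) = 278.9288
Denominator Σ(z_t−z̄)² = 449.4089
r_1 = 278.9288 / 449.4089 = 0.621

0.621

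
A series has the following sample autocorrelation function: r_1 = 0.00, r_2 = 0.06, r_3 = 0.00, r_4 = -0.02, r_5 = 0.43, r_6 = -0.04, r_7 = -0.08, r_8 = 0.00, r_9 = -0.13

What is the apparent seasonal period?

5

The largest autocorrelation is r_5 = 0.43; the remaining lags stay at or below 0.06.
The dominant spike at lag 5 indicates a seasonal period of 5.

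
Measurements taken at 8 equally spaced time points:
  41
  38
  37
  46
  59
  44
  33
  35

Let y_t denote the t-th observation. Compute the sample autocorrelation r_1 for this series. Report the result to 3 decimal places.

Mean ȳ = (41 + 38 + 37 + 46 + 59 + 44 + 33 + 35)/8 = 41.6250
Numerator Σ_{t=1}^{7}(y_t−ȳ)(y_{t+1}−ȳ) = 152.7344
Denominator Σ(y_t−ȳ)² = 479.8750
r_1 = 152.7344 / 479.8750 = 0.318

0.318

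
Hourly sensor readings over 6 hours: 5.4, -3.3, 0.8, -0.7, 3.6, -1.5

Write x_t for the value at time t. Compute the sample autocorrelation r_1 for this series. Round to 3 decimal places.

Mean x̄ = (5.4 − 3.3 + 0.8 − 0.7 + 3.6 − 1.5)/6 = 0.7167
Σ(x_t−x̄)(x_{t+1}−x̄) = (-18.8114) + (-0.3347) + (-0.1181) + (-4.0847) + (-6.3914) = -29.7403
Denominator Σ(x_t−x̄)² = 53.3083
r_1 = -29.7403 / 53.3083 = -0.558

-0.558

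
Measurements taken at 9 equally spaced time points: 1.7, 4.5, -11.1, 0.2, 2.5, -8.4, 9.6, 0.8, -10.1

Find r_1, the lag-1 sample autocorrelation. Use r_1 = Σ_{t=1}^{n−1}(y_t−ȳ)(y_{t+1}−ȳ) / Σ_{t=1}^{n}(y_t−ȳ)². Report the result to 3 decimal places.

-0.368

Mean ȳ = (1.7 + 4.5 − 11.1 + 0.2 + 2.5 − 8.4 + 9.6 + 0.8 − 10.1)/9 = -1.1444
Numerator Σ_{t=1}^{8}(y_t−ȳ)(y_{t+1}−ȳ) = -149.5442
Denominator Σ(y_t−ȳ)² = 406.2222
r_1 = -149.5442 / 406.2222 = -0.368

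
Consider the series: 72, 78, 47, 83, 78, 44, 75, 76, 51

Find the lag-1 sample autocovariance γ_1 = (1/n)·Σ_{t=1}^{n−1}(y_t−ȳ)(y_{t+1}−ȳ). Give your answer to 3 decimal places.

Mean ȳ = (72 + 78 + 47 + 83 + 78 + 44 + 75 + 76 + 51)/9 = 67.1111
Σ_{t=1}^{8}(y_t−ȳ)(y_{t+1}−ȳ) = -819.3457
γ_1 = -819.3457 / 9 = -91.038

-91.038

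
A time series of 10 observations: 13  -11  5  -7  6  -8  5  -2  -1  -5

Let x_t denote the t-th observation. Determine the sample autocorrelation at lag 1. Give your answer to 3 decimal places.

Mean x̄ = (13 − 11 + 5 − 7 + 6 − 8 + 5 − 2 − 1 − 5)/10 = -0.5000
Numerator Σ_{t=1}^{9}(x_t−x̄)(x_{t+1}−x̄) = -372.7500
Denominator Σ(x_t−x̄)² = 516.5000
r_1 = -372.7500 / 516.5000 = -0.722

-0.722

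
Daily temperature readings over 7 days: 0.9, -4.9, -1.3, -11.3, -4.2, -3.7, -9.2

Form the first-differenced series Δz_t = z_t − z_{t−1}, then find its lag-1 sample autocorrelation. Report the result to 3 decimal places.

-0.608

First differences Δz: -5.8, 3.6, -10.0, 7.1, 0.5, -5.5
Mean of differences = -1.6833
Numerator Σ(Δz_t−Δz̄)(Δz_{t+1}−Δz̄) = -127.8936
Denominator Σ(Δz_t−Δz̄)² = 210.5083
r_1(Δz) = -127.8936 / 210.5083 = -0.608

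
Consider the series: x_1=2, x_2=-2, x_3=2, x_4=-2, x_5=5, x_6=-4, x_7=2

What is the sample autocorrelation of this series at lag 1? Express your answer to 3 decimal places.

Mean x̄ = (2 − 2 + 2 − 2 + 5 − 4 + 2)/7 = 0.4286
Deviations from mean: 1.5714, -2.4286, 1.5714, -2.4286, 4.5714, -4.4286, 1.5714
Σ(x_t−x̄)(x_{t+1}−x̄) = (-3.8163) + (-3.8163) + (-3.8163) + (-11.1020) + (-20.2449) + (-6.9592) = -49.7551
Denominator Σ(x_t−x̄)² = 59.7143
r_1 = -49.7551 / 59.7143 = -0.833

-0.833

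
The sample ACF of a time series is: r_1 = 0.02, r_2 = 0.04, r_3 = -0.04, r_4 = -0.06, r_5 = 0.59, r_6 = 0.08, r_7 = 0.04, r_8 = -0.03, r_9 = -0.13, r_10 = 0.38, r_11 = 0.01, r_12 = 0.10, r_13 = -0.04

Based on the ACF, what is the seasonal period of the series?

The largest autocorrelation is r_5 = 0.59, with a weaker echo at lag 10 (0.38); the remaining lags stay at or below 0.10.
The dominant spike at lag 5 indicates a seasonal period of 5.

5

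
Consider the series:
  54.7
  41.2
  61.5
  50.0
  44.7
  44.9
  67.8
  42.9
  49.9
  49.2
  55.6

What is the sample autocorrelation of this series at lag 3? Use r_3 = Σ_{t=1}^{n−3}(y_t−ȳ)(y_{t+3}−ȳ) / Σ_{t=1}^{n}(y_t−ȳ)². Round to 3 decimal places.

-0.048

Mean ȳ = (54.7 + 41.2 + 61.5 + 50.0 + 44.7 + 44.9 + 67.8 + 42.9 + 49.9 + 49.2 + 55.6)/11 = 51.1273
Numerator Σ_{t=1}^{8}(y_t−ȳ)(y_{t+3}−ȳ) = -32.0204
Denominator Σ(y_t−ȳ)² = 671.1618
r_3 = -32.0204 / 671.1618 = -0.048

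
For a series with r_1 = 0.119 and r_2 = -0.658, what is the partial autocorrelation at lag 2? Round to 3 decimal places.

-0.682

φ_{22} = (r_2 − r_1²) / (1 − r_1²)
r_1² = (0.119)² = 0.014161
Numerator = -0.658 − 0.0142 = -0.6722; denominator = 1 − 0.0142 = 0.9858
φ_{22} = -0.6722 / 0.9858 = -0.682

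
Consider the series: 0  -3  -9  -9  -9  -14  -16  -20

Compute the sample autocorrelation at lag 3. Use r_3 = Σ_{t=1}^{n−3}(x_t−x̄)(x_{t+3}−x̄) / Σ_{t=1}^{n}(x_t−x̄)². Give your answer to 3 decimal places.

-0.010

Mean x̄ = (0 − 3 − 9 − 9 − 9 − 14 − 16 − 20)/8 = -10.0000
Numerator Σ_{t=1}^{5}(x_t−x̄)(x_{t+3}−x̄) = -3.0000
Denominator Σ(x_t−x̄)² = 304.0000
r_3 = -3.0000 / 304.0000 = -0.010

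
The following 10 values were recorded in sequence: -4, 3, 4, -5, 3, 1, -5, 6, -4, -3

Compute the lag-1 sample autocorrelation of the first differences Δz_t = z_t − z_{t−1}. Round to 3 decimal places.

First differences Δz: 7, 1, -9, 8, -2, -6, 11, -10, 1
Mean of differences = 0.1111
Numerator Σ(Δz_t−Δz̄)(Δz_{t+1}−Δz̄) = -263.2346
Denominator Σ(Δz_t−Δz̄)² = 456.8889
r_1(Δz) = -263.2346 / 456.8889 = -0.576

-0.576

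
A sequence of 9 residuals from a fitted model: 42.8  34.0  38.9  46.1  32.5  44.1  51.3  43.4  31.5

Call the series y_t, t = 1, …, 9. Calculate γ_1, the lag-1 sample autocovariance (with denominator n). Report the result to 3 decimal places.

-4.787

Mean ȳ = (42.8 + 34.0 + 38.9 + 46.1 + 32.5 + 44.1 + 51.3 + 43.4 + 31.5)/9 = 40.5111
Σ_{t=1}^{8}(y_t−ȳ)(y_{t+1}−ȳ) = -43.0857
γ_1 = -43.0857 / 9 = -4.787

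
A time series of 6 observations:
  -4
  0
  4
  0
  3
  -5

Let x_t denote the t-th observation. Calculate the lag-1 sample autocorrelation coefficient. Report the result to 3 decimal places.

Mean x̄ = (-4 + 0 + 4 + 0 + 3 − 5)/6 = -0.3333
Numerator Σ_{t=1}^{5}(x_t−x̄)(x_{t+1}−x̄) = -12.7778
Denominator Σ(x_t−x̄)² = 65.3333
r_1 = -12.7778 / 65.3333 = -0.196

-0.196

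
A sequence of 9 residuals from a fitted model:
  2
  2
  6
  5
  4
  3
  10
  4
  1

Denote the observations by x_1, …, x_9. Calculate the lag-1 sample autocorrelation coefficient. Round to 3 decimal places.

-0.079

Mean x̄ = (2 + 2 + 6 + 5 + 4 + 3 + 10 + 4 + 1)/9 = 4.1111
Numerator Σ_{t=1}^{8}(x_t−x̄)(x_{t+1}−x̄) = -4.6790
Denominator Σ(x_t−x̄)² = 58.8889
r_1 = -4.6790 / 58.8889 = -0.079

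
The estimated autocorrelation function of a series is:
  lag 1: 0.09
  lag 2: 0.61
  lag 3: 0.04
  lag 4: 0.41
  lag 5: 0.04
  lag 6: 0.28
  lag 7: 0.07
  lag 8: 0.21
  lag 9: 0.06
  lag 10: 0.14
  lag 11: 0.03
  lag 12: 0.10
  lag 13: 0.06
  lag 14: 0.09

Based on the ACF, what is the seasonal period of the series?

2

The largest autocorrelation is r_2 = 0.61, with weaker echoes at lags 4 (0.41), 6 (0.28) and 8 (0.21); the remaining lags stay at or below 0.14.
The dominant spike at lag 2 indicates a seasonal period of 2.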